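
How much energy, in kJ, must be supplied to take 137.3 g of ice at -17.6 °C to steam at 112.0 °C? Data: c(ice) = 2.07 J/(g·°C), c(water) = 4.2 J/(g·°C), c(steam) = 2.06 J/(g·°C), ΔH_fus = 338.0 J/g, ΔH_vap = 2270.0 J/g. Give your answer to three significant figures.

q1 (heat ice -17.6→0.0 °C): 137.3 × 2.07 × 17.6 = 5002 J
q2 (melt at 0 °C): 137.3 × 338.0 = 46407 J
q3 (heat water 0.0→100.0 °C): 137.3 × 4.2 × 100.0 = 57666 J
q4 (vaporize at 100 °C): 137.3 × 2270.0 = 311671 J
q5 (heat steam 100.0→112.0 °C): 137.3 × 2.06 × 12.0 = 3394 J
Total: 5002 + 46407 + 57666 + 311671 + 3394 = 424140 J = 424 kJ

q = 424 kJ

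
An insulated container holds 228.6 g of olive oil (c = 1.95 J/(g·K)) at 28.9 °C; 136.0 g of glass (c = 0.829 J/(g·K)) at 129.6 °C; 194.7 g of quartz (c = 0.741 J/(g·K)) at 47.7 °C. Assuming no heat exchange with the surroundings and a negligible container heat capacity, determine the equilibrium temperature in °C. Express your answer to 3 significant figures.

T_f = 48.9 °C

Σ mᵢcᵢ(T − Tᵢ) = 0  ⇒  T = Σ mᵢcᵢTᵢ / Σ mᵢcᵢ
Σ mᵢcᵢ = 228.6×1.95 + 136.0×0.829 + 194.7×0.741 = 702.7867
Σ mᵢcᵢTᵢ = 445.77×28.9 + 112.744×129.6 + 144.2727×47.7 = 34376
T = 34376 / 702.7867 = 48.91 °C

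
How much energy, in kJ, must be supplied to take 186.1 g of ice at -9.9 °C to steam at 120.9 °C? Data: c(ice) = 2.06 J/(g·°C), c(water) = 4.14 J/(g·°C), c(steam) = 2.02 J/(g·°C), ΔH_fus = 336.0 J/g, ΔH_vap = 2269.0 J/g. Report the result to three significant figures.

q1 (heat ice -9.9→0.0 °C): 186.1 × 2.06 × 9.9 = 3795 J
q2 (melt at 0 °C): 186.1 × 336.0 = 62530 J
q3 (heat water 0.0→100.0 °C): 186.1 × 4.14 × 100.0 = 77045 J
q4 (vaporize at 100 °C): 186.1 × 2269.0 = 422261 J
q5 (heat steam 100.0→120.9 °C): 186.1 × 2.02 × 20.9 = 7857 J
Total: 3795 + 62530 + 77045 + 422261 + 7857 = 573488 J = 573 kJ

q = 573 kJ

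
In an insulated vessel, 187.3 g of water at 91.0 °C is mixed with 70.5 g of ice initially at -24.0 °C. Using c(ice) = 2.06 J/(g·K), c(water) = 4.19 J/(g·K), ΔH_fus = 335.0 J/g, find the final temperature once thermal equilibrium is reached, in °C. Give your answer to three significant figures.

Heat to bring ice to 0 °C and melt it: q₁ = 70.5×2.06×24.0 + 70.5×335.0 = 27103 J
Heat the water can supply cooling to 0 °C: 187.3×4.19×91.0 = 71415.6 J > q₁, so all ice melts.
Energy balance: 187.3×4.19×(91.0 − T) = 27103 + 70.5×4.19×(T − 0)
784.787(91.0 − T) = 27103 + 295.395 T
71415.6 − 27103 = 1080.182 T
T = 44312.6 / 1080.182 = 41.02 °C

T_f = 41.0 °C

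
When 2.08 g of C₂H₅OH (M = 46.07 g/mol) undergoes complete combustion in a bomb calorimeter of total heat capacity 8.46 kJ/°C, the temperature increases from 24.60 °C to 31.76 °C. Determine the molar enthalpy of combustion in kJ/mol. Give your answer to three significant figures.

ΔH = -1340 kJ/mol

ΔT = 31.76 − 24.60 = 7.16 °C
q_cal = C_cal × ΔT = 8.46 × 7.16 = 60.5736 kJ
n = 2.08 / 46.07 = 0.04515 mol
q_rxn = −q_cal = -60.5736 kJ
ΔH = -60.5736 / 0.04515 = -1342 kJ/mol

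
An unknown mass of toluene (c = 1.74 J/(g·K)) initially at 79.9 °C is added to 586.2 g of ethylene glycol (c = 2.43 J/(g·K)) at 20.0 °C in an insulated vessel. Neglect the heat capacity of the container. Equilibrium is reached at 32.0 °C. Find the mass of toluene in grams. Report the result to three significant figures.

m = 205 g

q_gained = (586.2 × 2.43) × (32.0 − 20.0) = 17090 J
q_lost = m × 1.74 × (79.9 − 32.0) = 83.346 m
m = 17090 / 83.346 = 205 g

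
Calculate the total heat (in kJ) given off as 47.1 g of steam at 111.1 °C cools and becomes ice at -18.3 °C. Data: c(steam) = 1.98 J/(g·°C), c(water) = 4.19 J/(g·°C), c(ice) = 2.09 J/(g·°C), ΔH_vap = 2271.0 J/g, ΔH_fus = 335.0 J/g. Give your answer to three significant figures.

q = 145 kJ

q1 (cool steam 111.1→100 °C): 47.1 × 1.98 × 11.1 = 1035 J
q2 (condense at 100 °C): 47.1 × 2271.0 = 106964 J
q3 (cool water 100→0 °C): 47.1 × 4.19 × 100.0 = 19735 J
q4 (freeze at 0 °C): 47.1 × 335.0 = 15779 J
q5 (cool ice 0→-18.3 °C): 47.1 × 2.09 × 18.3 = 1801 J
Total: 1035 + 106964 + 19735 + 15779 + 1801 = 145314 J = 145 kJ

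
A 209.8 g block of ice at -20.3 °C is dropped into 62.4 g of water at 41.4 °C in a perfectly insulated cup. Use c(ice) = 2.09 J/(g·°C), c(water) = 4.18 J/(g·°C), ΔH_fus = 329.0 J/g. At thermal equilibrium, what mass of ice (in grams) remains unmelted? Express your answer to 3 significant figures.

m_ice remaining = 204 g

Heat to warm all ice to 0 °C: 209.8×2.09×20.3 = 8901.2 J
Heat released by water cooling to 0 °C: 62.4×4.18×41.4 = 10798 J
10798 J < 8901.2 + 209.8×329.0 = 77925.4 J, so not all ice melts; final T = 0 °C.
Heat left for melting: 10798 − 8901.2 = 1896.8 J
Mass melted = 1896.8 / 329.0 = 5.765 g
Ice remaining = 209.8 − 5.765 = 204.035 g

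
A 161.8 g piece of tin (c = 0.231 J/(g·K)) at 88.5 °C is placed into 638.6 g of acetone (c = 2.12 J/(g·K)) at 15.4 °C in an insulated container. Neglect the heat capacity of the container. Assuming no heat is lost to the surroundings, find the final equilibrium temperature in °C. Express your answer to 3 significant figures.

T_f = 17.4 °C

Heat lost by tin = heat gained by acetone.
(161.8)(0.231)(88.5 − T) = (638.6)(2.12)(T − 15.4)
37.3758 (88.5 − T) = 1353.832 (T − 15.4)
3307.8 − 37.3758 T = 1353.832 T − 20849
24156.8 = 1391.2078 T
T = 17.36 °C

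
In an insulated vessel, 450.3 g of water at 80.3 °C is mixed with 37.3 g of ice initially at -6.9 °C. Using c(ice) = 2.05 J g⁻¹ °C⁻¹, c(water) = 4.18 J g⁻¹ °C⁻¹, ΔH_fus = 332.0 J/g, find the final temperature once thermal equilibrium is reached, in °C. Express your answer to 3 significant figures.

T_f = 67.8 °C

Heat to bring ice to 0 °C and melt it: q₁ = 37.3×2.05×6.9 + 37.3×332.0 = 12911 J
Heat the water can supply cooling to 0 °C: 450.3×4.18×80.3 = 151145 J > q₁, so all ice melts.
Energy balance: 450.3×4.18×(80.3 − T) = 12911 + 37.3×4.18×(T − 0)
1882.254(80.3 − T) = 12911 + 155.914 T
151145 − 12911 = 2038.168 T
T = 138234 / 2038.168 = 67.82 °C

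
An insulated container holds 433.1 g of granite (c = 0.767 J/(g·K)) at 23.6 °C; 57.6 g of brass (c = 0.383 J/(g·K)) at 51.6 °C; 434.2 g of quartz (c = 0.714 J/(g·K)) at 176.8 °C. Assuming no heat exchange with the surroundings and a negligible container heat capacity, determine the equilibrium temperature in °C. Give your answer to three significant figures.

Σ mᵢcᵢ(T − Tᵢ) = 0  ⇒  T = Σ mᵢcᵢTᵢ / Σ mᵢcᵢ
Σ mᵢcᵢ = 433.1×0.767 + 57.6×0.383 + 434.2×0.714 = 664.2673
Σ mᵢcᵢTᵢ = 332.1877×23.6 + 22.0608×51.6 + 310.0188×176.8 = 63789
T = 63789 / 664.2673 = 96.03 °C

T_f = 96.0 °C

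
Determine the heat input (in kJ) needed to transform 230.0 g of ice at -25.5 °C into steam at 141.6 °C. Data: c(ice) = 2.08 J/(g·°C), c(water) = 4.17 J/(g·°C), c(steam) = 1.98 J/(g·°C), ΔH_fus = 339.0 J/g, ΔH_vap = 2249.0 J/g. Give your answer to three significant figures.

q1 (heat ice -25.5→0.0 °C): 230.0 × 2.08 × 25.5 = 12199 J
q2 (melt at 0 °C): 230.0 × 339.0 = 77970 J
q3 (heat water 0.0→100.0 °C): 230.0 × 4.17 × 100.0 = 95910 J
q4 (vaporize at 100 °C): 230.0 × 2249.0 = 517270 J
q5 (heat steam 100.0→141.6 °C): 230.0 × 1.98 × 41.6 = 18945 J
Total: 12199 + 77970 + 95910 + 517270 + 18945 = 722294 J = 722 kJ

q = 722 kJ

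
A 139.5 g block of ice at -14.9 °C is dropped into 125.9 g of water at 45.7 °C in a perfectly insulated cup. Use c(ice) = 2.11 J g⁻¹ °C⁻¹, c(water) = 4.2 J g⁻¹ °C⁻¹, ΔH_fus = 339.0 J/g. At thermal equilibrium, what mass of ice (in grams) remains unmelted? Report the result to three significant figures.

m_ice remaining = 81.2 g

Heat to warm all ice to 0 °C: 139.5×2.11×14.9 = 4385.7 J
Heat released by water cooling to 0 °C: 125.9×4.2×45.7 = 24165 J
24165 J < 4385.7 + 139.5×339.0 = 51676.2 J, so not all ice melts; final T = 0 °C.
Heat left for melting: 24165 − 4385.7 = 19779.3 J
Mass melted = 19779.3 / 339.0 = 58.35 g
Ice remaining = 139.5 − 58.35 = 81.15 g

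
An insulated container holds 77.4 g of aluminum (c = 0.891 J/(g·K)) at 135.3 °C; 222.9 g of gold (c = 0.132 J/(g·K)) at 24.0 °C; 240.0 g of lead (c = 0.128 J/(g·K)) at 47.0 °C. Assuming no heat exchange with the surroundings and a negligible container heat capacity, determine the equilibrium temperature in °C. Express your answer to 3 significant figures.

Σ mᵢcᵢ(T − Tᵢ) = 0  ⇒  T = Σ mᵢcᵢTᵢ / Σ mᵢcᵢ
Σ mᵢcᵢ = 77.4×0.891 + 222.9×0.132 + 240.0×0.128 = 129.1062
Σ mᵢcᵢTᵢ = 68.9634×135.3 + 29.4228×24.0 + 30.72×47.0 = 11481
T = 11481 / 129.1062 = 88.93 °C

T_f = 88.9 °C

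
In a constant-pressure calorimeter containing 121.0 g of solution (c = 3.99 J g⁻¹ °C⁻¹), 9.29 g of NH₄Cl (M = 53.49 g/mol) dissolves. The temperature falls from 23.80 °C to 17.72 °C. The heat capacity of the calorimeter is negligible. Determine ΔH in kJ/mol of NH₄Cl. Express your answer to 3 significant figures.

|ΔT| = |17.72 − 23.80| = 6.08 °C
|q_surr| = (121.0 × 3.99) × 6.08 = 482.79 × 6.08 = 2935 J
n(NH₄Cl) = 9.29 / 53.49 = 0.1737 mol
Temperature fell, so q_rxn = +|q_surr| = 2.935 kJ
ΔH = q_rxn / n = 16.90 kJ/mol

ΔH = 16.9 kJ/mol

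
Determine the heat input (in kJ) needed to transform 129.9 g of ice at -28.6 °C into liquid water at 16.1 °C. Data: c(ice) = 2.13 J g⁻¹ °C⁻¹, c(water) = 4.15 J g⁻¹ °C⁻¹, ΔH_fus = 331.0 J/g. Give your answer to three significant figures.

q1 (heat ice -28.6→0.0 °C): 129.9 × 2.13 × 28.6 = 7913 J
q2 (melt at 0 °C): 129.9 × 331.0 = 42997 J
q3 (heat water 0.0→16.1 °C): 129.9 × 4.15 × 16.1 = 8679 J
Total: 7913 + 42997 + 8679 = 59589 J = 59.6 kJ

q = 59.6 kJ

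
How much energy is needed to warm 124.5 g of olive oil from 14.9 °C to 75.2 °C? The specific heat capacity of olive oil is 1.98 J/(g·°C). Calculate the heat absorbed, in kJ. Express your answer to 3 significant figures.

q = 14.9 kJ

q = m c ΔT = 124.5 × 1.98 × (75.2 − 14.9)
q = 124.5 × 1.98 × 60.3 = 14860 J = 14.9 kJ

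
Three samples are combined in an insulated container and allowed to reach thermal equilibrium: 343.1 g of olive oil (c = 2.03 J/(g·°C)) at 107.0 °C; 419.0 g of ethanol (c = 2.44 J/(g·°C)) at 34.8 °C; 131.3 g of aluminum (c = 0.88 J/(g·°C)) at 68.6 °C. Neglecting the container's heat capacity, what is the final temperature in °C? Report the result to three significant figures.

Σ mᵢcᵢ(T − Tᵢ) = 0  ⇒  T = Σ mᵢcᵢTᵢ / Σ mᵢcᵢ
Σ mᵢcᵢ = 343.1×2.03 + 419.0×2.44 + 131.3×0.88 = 1834.397
Σ mᵢcᵢTᵢ = 696.493×107.0 + 1022.36×34.8 + 115.544×68.6 = 118030
T = 118030 / 1834.397 = 64.34 °C

T_f = 64.3 °C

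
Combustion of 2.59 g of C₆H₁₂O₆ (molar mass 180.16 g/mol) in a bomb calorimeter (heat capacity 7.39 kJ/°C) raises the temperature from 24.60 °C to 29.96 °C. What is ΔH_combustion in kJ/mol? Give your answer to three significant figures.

ΔH = -2760 kJ/mol

ΔT = 29.96 − 24.60 = 5.36 °C
q_cal = C_cal × ΔT = 7.39 × 5.36 = 39.6104 kJ
n = 2.59 / 180.16 = 0.014376 mol
q_rxn = −q_cal = -39.6104 kJ
ΔH = -39.6104 / 0.014376 = -2755 kJ/mol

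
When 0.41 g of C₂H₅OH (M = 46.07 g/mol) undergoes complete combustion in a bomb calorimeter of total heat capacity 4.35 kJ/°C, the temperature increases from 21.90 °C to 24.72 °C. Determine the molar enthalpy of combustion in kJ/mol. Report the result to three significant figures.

ΔH = -1380 kJ/mol

ΔT = 24.72 − 21.90 = 2.82 °C
q_cal = C_cal × ΔT = 4.35 × 2.82 = 12.267 kJ
n = 0.41 / 46.07 = 0.008900 mol
q_rxn = −q_cal = -12.267 kJ
ΔH = -12.267 / 0.008900 = -1378 kJ/mol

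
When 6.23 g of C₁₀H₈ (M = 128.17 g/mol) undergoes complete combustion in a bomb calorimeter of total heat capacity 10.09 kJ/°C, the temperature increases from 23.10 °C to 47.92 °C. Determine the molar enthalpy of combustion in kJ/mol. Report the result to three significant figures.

ΔT = 47.92 − 23.10 = 24.82 °C
q_cal = C_cal × ΔT = 10.09 × 24.82 = 250.4338 kJ
n = 6.23 / 128.17 = 0.04861 mol
q_rxn = −q_cal = -250.4338 kJ
ΔH = -250.4338 / 0.04861 = -5152 kJ/mol

ΔH = -5150 kJ/mol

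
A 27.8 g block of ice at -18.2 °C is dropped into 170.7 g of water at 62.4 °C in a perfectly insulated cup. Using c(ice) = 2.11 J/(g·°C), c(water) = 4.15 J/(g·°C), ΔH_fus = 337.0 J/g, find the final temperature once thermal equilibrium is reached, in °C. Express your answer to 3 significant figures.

T_f = 41.0 °C

Heat to bring ice to 0 °C and melt it: q₁ = 27.8×2.11×18.2 + 27.8×337.0 = 10436 J
Heat the water can supply cooling to 0 °C: 170.7×4.15×62.4 = 44204.5 J > q₁, so all ice melts.
Energy balance: 170.7×4.15×(62.4 − T) = 10436 + 27.8×4.15×(T − 0)
708.405(62.4 − T) = 10436 + 115.37 T
44204.5 − 10436 = 823.775 T
T = 33768.5 / 823.775 = 40.99 °C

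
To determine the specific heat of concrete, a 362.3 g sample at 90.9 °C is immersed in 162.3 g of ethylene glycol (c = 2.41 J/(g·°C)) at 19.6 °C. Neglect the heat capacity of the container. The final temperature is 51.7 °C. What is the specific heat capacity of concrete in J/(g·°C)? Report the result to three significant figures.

q_gained = (162.3 × 2.41) × (51.7 − 19.6) = 12560 J
q_lost = 362.3 × c × (90.9 − 51.7) = 14202.16 c
Set equal: c = 12560 / 14202.16 = 0.884 J/(g·°C)

c = 0.884 J/(g·°C)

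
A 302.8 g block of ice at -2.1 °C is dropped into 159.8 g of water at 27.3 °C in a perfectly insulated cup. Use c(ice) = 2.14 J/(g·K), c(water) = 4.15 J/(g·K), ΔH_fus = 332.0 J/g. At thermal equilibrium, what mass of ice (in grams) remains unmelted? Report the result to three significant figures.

m_ice remaining = 252 g

Heat to warm all ice to 0 °C: 302.8×2.14×2.1 = 1360.8 J
Heat released by water cooling to 0 °C: 159.8×4.15×27.3 = 18105 J
18105 J < 1360.8 + 302.8×332.0 = 101890.4 J, so not all ice melts; final T = 0 °C.
Heat left for melting: 18105 − 1360.8 = 16744.2 J
Mass melted = 16744.2 / 332.0 = 50.43 g
Ice remaining = 302.8 − 50.43 = 252.37 g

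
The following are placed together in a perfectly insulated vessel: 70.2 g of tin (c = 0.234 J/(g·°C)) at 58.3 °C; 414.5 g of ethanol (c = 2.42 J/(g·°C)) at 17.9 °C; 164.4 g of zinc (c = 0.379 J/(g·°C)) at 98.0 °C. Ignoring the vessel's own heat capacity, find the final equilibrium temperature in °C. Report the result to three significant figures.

T_f = 23.1 °C

Σ mᵢcᵢ(T − Tᵢ) = 0  ⇒  T = Σ mᵢcᵢTᵢ / Σ mᵢcᵢ
Σ mᵢcᵢ = 70.2×0.234 + 414.5×2.42 + 164.4×0.379 = 1081.8244
Σ mᵢcᵢTᵢ = 16.4268×58.3 + 1003.09×17.9 + 62.3076×98.0 = 25019
T = 25019 / 1081.8244 = 23.13 °C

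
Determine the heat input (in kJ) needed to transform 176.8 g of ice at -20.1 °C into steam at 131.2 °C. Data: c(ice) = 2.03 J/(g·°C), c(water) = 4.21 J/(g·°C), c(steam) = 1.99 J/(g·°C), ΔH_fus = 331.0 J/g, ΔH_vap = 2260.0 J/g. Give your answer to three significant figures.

q1 (heat ice -20.1→0.0 °C): 176.8 × 2.03 × 20.1 = 7214 J
q2 (melt at 0 °C): 176.8 × 331.0 = 58521 J
q3 (heat water 0.0→100.0 °C): 176.8 × 4.21 × 100.0 = 74433 J
q4 (vaporize at 100 °C): 176.8 × 2260.0 = 399568 J
q5 (heat steam 100.0→131.2 °C): 176.8 × 1.99 × 31.2 = 10977 J
Total: 7214 + 58521 + 74433 + 399568 + 10977 = 550713 J = 551 kJ

q = 551 kJ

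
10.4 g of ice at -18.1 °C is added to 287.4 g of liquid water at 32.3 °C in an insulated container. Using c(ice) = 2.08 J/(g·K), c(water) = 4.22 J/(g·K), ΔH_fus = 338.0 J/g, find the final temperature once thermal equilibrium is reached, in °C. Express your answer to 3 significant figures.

Heat to bring ice to 0 °C and melt it: q₁ = 10.4×2.08×18.1 + 10.4×338.0 = 3906.7 J
Heat the water can supply cooling to 0 °C: 287.4×4.22×32.3 = 39174.3 J > q₁, so all ice melts.
Energy balance: 287.4×4.22×(32.3 − T) = 3906.7 + 10.4×4.22×(T − 0)
1212.828(32.3 − T) = 3906.7 + 43.888 T
39174.3 − 3906.7 = 1256.716 T
T = 35267.6 / 1256.716 = 28.06 °C

T_f = 28.1 °C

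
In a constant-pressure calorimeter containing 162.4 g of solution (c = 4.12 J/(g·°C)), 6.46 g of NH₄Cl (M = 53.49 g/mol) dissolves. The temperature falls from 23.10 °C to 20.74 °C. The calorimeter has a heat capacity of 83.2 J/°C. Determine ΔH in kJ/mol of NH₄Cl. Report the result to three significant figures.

|ΔT| = |20.74 − 23.10| = 2.36 °C
|q_surr| = (162.4 × 4.12 + 83.2) × 2.36 = 752.288 × 2.36 = 1775 J
n(NH₄Cl) = 6.46 / 53.49 = 0.1208 mol
Temperature fell, so q_rxn = +|q_surr| = 1.775 kJ
ΔH = q_rxn / n = 14.69 kJ/mol

ΔH = 14.7 kJ/mol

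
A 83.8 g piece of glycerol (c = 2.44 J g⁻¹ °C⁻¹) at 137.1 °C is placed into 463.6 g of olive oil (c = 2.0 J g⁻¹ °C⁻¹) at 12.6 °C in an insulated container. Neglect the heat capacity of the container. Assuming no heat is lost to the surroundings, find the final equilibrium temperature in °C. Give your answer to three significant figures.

T_f = 35.1 °C

Heat lost by glycerol = heat gained by olive oil.
(83.8)(2.44)(137.1 − T) = (463.6)(2.0)(T − 12.6)
204.472 (137.1 − T) = 927.2 (T − 12.6)
28033 − 204.472 T = 927.2 T − 11683
39716 = 1131.672 T
T = 35.09 °C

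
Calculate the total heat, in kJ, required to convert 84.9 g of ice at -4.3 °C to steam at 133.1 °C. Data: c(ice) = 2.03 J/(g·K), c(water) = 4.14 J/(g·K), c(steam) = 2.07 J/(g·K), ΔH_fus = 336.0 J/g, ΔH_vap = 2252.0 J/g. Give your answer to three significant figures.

q1 (heat ice -4.3→0.0 °C): 84.9 × 2.03 × 4.3 = 741 J
q2 (melt at 0 °C): 84.9 × 336.0 = 28526 J
q3 (heat water 0.0→100.0 °C): 84.9 × 4.14 × 100.0 = 35149 J
q4 (vaporize at 100 °C): 84.9 × 2252.0 = 191195 J
q5 (heat steam 100.0→133.1 °C): 84.9 × 2.07 × 33.1 = 5817 J
Total: 741 + 28526 + 35149 + 191195 + 5817 = 261428 J = 261 kJ

q = 261 kJ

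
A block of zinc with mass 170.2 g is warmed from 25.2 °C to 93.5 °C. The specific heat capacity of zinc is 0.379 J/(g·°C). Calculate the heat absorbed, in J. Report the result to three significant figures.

q = 4410 J

q = m c ΔT = 170.2 × 0.379 × (93.5 − 25.2)
q = 170.2 × 0.379 × 68.3 = 4406 J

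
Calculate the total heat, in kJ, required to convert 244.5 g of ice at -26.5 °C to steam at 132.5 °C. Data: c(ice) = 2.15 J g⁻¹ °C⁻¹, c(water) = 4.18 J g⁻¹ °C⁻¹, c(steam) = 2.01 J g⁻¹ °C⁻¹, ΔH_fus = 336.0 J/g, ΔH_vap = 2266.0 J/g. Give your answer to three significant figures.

q1 (heat ice -26.5→0.0 °C): 244.5 × 2.15 × 26.5 = 13930 J
q2 (melt at 0 °C): 244.5 × 336.0 = 82152 J
q3 (heat water 0.0→100.0 °C): 244.5 × 4.18 × 100.0 = 102201 J
q4 (vaporize at 100 °C): 244.5 × 2266.0 = 554037 J
q5 (heat steam 100.0→132.5 °C): 244.5 × 2.01 × 32.5 = 15972 J
Total: 13930 + 82152 + 102201 + 554037 + 15972 = 768292 J = 768 kJ

q = 768 kJ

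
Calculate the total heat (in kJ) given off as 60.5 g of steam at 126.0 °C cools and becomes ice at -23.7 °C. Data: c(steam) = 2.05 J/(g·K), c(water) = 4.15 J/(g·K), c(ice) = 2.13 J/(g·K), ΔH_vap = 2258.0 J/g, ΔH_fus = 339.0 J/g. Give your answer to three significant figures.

q = 189 kJ

q1 (cool steam 126.0→100 °C): 60.5 × 2.05 × 26.0 = 3225 J
q2 (condense at 100 °C): 60.5 × 2258.0 = 136609 J
q3 (cool water 100→0 °C): 60.5 × 4.15 × 100.0 = 25108 J
q4 (freeze at 0 °C): 60.5 × 339.0 = 20510 J
q5 (cool ice 0→-23.7 °C): 60.5 × 2.13 × 23.7 = 3054 J
Total: 3225 + 136609 + 25108 + 20510 + 3054 = 188506 J = 189 kJ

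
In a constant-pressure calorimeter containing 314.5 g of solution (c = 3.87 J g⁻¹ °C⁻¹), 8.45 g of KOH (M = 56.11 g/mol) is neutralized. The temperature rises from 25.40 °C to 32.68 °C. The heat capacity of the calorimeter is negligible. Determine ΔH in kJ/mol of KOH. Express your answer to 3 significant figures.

ΔH = -58.8 kJ/mol

|ΔT| = |32.68 − 25.40| = 7.28 °C
|q_surr| = (314.5 × 3.87) × 7.28 = 1217.115 × 7.28 = 8861 J
n(KOH) = 8.45 / 56.11 = 0.1506 mol
Temperature rose, so q_rxn = −|q_surr| = -8.861 kJ
ΔH = q_rxn / n = -58.84 kJ/mol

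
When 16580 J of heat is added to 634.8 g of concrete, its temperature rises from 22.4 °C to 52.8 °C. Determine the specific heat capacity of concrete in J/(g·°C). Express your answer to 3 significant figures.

c = q / (m ΔT) = 16580 / (634.8 × 30.4)
c = 16580 / 19297.92 = 0.859 J/(g·°C)

c = 0.859 J/(g·°C)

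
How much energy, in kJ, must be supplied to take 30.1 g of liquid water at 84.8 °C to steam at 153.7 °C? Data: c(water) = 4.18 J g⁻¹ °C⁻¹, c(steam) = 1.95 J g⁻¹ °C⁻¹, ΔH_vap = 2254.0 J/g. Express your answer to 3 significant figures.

q = 72.9 kJ

q1 (heat water 84.8→100.0 °C): 30.1 × 4.18 × 15.2 = 1912 J
q2 (vaporize at 100 °C): 30.1 × 2254.0 = 67845 J
q3 (heat steam 100.0→153.7 °C): 30.1 × 1.95 × 53.7 = 3152 J
Total: 1912 + 67845 + 3152 = 72909 J = 72.9 kJ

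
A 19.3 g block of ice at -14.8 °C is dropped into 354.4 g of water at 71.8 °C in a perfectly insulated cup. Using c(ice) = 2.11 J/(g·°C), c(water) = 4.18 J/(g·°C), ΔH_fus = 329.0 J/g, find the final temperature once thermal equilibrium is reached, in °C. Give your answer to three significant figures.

T_f = 63.6 °C

Heat to bring ice to 0 °C and melt it: q₁ = 19.3×2.11×14.8 + 19.3×329.0 = 6952.4 J
Heat the water can supply cooling to 0 °C: 354.4×4.18×71.8 = 106364 J > q₁, so all ice melts.
Energy balance: 354.4×4.18×(71.8 − T) = 6952.4 + 19.3×4.18×(T − 0)
1481.392(71.8 − T) = 6952.4 + 80.674 T
106364 − 6952.4 = 1562.066 T
T = 99411.6 / 1562.066 = 63.64 °C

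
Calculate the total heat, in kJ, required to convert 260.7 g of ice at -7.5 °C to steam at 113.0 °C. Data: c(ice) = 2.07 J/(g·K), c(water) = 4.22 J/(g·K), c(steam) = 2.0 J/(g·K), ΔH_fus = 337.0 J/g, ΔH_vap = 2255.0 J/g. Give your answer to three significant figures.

q1 (heat ice -7.5→0.0 °C): 260.7 × 2.07 × 7.5 = 4047 J
q2 (melt at 0 °C): 260.7 × 337.0 = 87856 J
q3 (heat water 0.0→100.0 °C): 260.7 × 4.22 × 100.0 = 110015 J
q4 (vaporize at 100 °C): 260.7 × 2255.0 = 587879 J
q5 (heat steam 100.0→113.0 °C): 260.7 × 2.0 × 13.0 = 6778 J
Total: 4047 + 87856 + 110015 + 587879 + 6778 = 796575 J = 797 kJ

q = 797 kJ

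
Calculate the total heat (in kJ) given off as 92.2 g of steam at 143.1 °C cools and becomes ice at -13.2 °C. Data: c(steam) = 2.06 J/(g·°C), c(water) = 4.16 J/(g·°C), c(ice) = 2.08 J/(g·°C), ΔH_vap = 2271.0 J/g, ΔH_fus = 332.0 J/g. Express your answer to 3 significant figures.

q1 (cool steam 143.1→100 °C): 92.2 × 2.06 × 43.1 = 8186 J
q2 (condense at 100 °C): 92.2 × 2271.0 = 209386 J
q3 (cool water 100→0 °C): 92.2 × 4.16 × 100.0 = 38355 J
q4 (freeze at 0 °C): 92.2 × 332.0 = 30610 J
q5 (cool ice 0→-13.2 °C): 92.2 × 2.08 × 13.2 = 2531 J
Total: 8186 + 209386 + 38355 + 30610 + 2531 = 289068 J = 289 kJ

q = 289 kJ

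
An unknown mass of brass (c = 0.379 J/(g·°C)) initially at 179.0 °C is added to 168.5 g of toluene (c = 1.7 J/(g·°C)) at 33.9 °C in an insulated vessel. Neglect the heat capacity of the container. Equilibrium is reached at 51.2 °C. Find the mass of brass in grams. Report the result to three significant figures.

q_gained = (168.5 × 1.7) × (51.2 − 33.9) = 4956 J
q_lost = m × 0.379 × (179.0 − 51.2) = 48.4362 m
m = 4956 / 48.4362 = 102 g

m = 102 g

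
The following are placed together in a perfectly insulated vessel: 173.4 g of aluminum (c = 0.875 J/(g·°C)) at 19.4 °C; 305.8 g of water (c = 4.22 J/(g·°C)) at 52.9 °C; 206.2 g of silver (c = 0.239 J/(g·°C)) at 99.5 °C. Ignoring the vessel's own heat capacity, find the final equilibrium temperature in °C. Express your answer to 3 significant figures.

Σ mᵢcᵢ(T − Tᵢ) = 0  ⇒  T = Σ mᵢcᵢTᵢ / Σ mᵢcᵢ
Σ mᵢcᵢ = 173.4×0.875 + 305.8×4.22 + 206.2×0.239 = 1491.4828
Σ mᵢcᵢTᵢ = 151.725×19.4 + 1290.476×52.9 + 49.2818×99.5 = 76113
T = 76113 / 1491.4828 = 51.03 °C

T_f = 51.0 °C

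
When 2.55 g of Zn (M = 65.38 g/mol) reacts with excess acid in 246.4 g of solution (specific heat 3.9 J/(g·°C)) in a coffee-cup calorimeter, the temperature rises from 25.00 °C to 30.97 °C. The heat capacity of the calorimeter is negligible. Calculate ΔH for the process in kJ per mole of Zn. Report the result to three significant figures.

|ΔT| = |30.97 − 25.00| = 5.97 °C
|q_surr| = (246.4 × 3.9) × 5.97 = 960.96 × 5.97 = 5737 J
n(Zn) = 2.55 / 65.38 = 0.03900 mol
Temperature rose, so q_rxn = −|q_surr| = -5.737 kJ
ΔH = q_rxn / n = -147.1 kJ/mol

ΔH = -147 kJ/mol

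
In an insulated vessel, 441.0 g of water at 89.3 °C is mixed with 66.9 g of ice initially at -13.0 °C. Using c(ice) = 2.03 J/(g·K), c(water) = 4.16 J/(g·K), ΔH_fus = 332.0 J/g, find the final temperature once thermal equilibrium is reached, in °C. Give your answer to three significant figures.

Heat to bring ice to 0 °C and melt it: q₁ = 66.9×2.03×13.0 + 66.9×332.0 = 23976 J
Heat the water can supply cooling to 0 °C: 441.0×4.16×89.3 = 163826 J > q₁, so all ice melts.
Energy balance: 441.0×4.16×(89.3 − T) = 23976 + 66.9×4.16×(T − 0)
1834.56(89.3 − T) = 23976 + 278.304 T
163826 − 23976 = 2112.864 T
T = 139850 / 2112.864 = 66.19 °C

T_f = 66.2 °C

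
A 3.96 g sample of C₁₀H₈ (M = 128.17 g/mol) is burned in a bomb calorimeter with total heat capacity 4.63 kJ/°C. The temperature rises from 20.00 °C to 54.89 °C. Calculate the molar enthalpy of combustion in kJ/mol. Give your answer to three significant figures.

ΔT = 54.89 − 20.00 = 34.89 °C
q_cal = C_cal × ΔT = 4.63 × 34.89 = 161.5407 kJ
n = 3.96 / 128.17 = 0.03090 mol
q_rxn = −q_cal = -161.5407 kJ
ΔH = -161.5407 / 0.03090 = -5228 kJ/mol

ΔH = -5230 kJ/mol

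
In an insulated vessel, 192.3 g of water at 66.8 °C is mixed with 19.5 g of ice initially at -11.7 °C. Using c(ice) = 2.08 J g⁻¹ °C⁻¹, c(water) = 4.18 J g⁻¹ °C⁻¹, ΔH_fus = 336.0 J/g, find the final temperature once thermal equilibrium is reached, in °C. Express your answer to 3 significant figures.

T_f = 52.7 °C

Heat to bring ice to 0 °C and melt it: q₁ = 19.5×2.08×11.7 + 19.5×336.0 = 7026.6 J
Heat the water can supply cooling to 0 °C: 192.3×4.18×66.8 = 53694.8 J > q₁, so all ice melts.
Energy balance: 192.3×4.18×(66.8 − T) = 7026.6 + 19.5×4.18×(T − 0)
803.814(66.8 − T) = 7026.6 + 81.51 T
53694.8 − 7026.6 = 885.324 T
T = 46668.2 / 885.324 = 52.71 °C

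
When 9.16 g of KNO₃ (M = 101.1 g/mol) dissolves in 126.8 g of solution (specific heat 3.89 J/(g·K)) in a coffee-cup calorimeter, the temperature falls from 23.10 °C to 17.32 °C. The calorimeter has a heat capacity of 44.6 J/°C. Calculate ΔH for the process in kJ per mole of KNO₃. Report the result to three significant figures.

ΔH = 34.3 kJ/mol

|ΔT| = |17.32 − 23.10| = 5.78 °C
|q_surr| = (126.8 × 3.89 + 44.6) × 5.78 = 537.852 × 5.78 = 3109 J
n(KNO₃) = 9.16 / 101.1 = 0.09060 mol
Temperature fell, so q_rxn = +|q_surr| = 3.109 kJ
ΔH = q_rxn / n = 34.32 kJ/mol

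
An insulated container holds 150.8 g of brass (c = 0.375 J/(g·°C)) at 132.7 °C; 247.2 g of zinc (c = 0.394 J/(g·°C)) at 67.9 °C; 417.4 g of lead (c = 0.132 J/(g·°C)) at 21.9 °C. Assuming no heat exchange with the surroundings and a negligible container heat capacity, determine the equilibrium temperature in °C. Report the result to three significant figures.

Σ mᵢcᵢ(T − Tᵢ) = 0  ⇒  T = Σ mᵢcᵢTᵢ / Σ mᵢcᵢ
Σ mᵢcᵢ = 150.8×0.375 + 247.2×0.394 + 417.4×0.132 = 209.0436
Σ mᵢcᵢTᵢ = 56.55×132.7 + 97.3968×67.9 + 55.0968×21.9 = 15324
T = 15324 / 209.0436 = 73.31 °C

T_f = 73.3 °C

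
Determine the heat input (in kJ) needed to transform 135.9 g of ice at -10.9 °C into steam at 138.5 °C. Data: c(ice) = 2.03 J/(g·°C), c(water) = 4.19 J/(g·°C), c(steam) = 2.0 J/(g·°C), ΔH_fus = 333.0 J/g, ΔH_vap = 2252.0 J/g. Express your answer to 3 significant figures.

q1 (heat ice -10.9→0.0 °C): 135.9 × 2.03 × 10.9 = 3007 J
q2 (melt at 0 °C): 135.9 × 333.0 = 45255 J
q3 (heat water 0.0→100.0 °C): 135.9 × 4.19 × 100.0 = 56942 J
q4 (vaporize at 100 °C): 135.9 × 2252.0 = 306047 J
q5 (heat steam 100.0→138.5 °C): 135.9 × 2.0 × 38.5 = 10464 J
Total: 3007 + 45255 + 56942 + 306047 + 10464 = 421715 J = 422 kJ

q = 422 kJ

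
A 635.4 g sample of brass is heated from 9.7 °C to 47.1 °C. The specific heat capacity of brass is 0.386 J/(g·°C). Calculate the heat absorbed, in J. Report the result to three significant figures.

q = 9170 J

q = m c ΔT = 635.4 × 0.386 × (47.1 − 9.7)
q = 635.4 × 0.386 × 37.4 = 9173 J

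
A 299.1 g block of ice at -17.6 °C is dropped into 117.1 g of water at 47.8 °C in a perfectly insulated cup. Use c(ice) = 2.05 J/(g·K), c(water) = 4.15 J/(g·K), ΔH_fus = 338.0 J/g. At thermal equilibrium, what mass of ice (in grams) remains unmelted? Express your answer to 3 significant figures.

Heat to warm all ice to 0 °C: 299.1×2.05×17.6 = 10792 J
Heat released by water cooling to 0 °C: 117.1×4.15×47.8 = 23229 J
23229 J < 10792 + 299.1×338.0 = 111887.8 J, so not all ice melts; final T = 0 °C.
Heat left for melting: 23229 − 10792 = 12437 J
Mass melted = 12437 / 338.0 = 36.80 g
Ice remaining = 299.1 − 36.80 = 262.30 g

m_ice remaining = 262 g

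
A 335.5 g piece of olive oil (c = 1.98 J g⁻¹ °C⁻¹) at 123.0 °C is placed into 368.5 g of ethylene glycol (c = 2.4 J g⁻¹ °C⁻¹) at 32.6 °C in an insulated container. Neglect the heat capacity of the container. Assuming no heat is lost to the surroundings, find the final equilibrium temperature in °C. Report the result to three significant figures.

T_f = 71.4 °C

Heat lost by olive oil = heat gained by ethylene glycol.
(335.5)(1.98)(123.0 − T) = (368.5)(2.4)(T − 32.6)
664.29 (123.0 − T) = 884.4 (T − 32.6)
81708 − 664.29 T = 884.4 T − 28831
110539 = 1548.69 T
T = 71.38 °C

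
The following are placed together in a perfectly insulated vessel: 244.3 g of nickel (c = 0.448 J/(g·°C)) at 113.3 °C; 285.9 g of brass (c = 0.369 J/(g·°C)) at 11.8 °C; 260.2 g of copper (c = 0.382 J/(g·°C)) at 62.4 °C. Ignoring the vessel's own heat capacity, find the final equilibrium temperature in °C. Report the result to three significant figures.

Σ mᵢcᵢ(T − Tᵢ) = 0  ⇒  T = Σ mᵢcᵢTᵢ / Σ mᵢcᵢ
Σ mᵢcᵢ = 244.3×0.448 + 285.9×0.369 + 260.2×0.382 = 314.3399
Σ mᵢcᵢTᵢ = 109.4464×113.3 + 105.4971×11.8 + 99.3964×62.4 = 19847
T = 19847 / 314.3399 = 63.14 °C

T_f = 63.1 °C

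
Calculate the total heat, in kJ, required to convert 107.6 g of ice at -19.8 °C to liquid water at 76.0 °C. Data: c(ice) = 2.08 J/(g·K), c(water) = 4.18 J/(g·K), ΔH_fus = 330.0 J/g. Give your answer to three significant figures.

q = 74.1 kJ

q1 (heat ice -19.8→0.0 °C): 107.6 × 2.08 × 19.8 = 4431 J
q2 (melt at 0 °C): 107.6 × 330.0 = 35508 J
q3 (heat water 0.0→76.0 °C): 107.6 × 4.18 × 76.0 = 34182 J
Total: 4431 + 35508 + 34182 = 74121 J = 74.1 kJ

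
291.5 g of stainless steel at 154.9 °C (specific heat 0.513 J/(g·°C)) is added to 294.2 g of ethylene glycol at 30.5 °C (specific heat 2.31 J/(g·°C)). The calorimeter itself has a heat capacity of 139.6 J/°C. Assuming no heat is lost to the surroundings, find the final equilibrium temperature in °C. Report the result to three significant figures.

Heat lost by stainless steel = heat gained by ethylene glycol + calorimeter.
(291.5)(0.513)(154.9 − T) = [(294.2)(2.31) + 139.6](T − 30.5)
149.5395 (154.9 − T) = 819.202 (T − 30.5)
23164 − 149.5395 T = 819.202 T − 24986
48150 = 968.7415 T
T = 49.70 °C

T_f = 49.7 °C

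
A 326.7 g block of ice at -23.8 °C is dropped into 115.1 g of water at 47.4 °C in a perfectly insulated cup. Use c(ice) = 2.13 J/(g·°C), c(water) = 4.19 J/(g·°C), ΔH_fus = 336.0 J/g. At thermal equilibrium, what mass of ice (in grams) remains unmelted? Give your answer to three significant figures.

Heat to warm all ice to 0 °C: 326.7×2.13×23.8 = 16562 J
Heat released by water cooling to 0 °C: 115.1×4.19×47.4 = 22860 J
22860 J < 16562 + 326.7×336.0 = 126333.2 J, so not all ice melts; final T = 0 °C.
Heat left for melting: 22860 − 16562 = 6298 J
Mass melted = 6298 / 336.0 = 18.74 g
Ice remaining = 326.7 − 18.74 = 307.96 g

m_ice remaining = 308 g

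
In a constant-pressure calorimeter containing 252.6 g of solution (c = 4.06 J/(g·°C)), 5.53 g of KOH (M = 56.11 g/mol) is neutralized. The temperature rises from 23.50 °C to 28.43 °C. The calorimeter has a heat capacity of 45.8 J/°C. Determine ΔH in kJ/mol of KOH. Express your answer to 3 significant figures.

ΔH = -53.6 kJ/mol

|ΔT| = |28.43 − 23.50| = 4.93 °C
|q_surr| = (252.6 × 4.06 + 45.8) × 4.93 = 1071.356 × 4.93 = 5282 J
n(KOH) = 5.53 / 56.11 = 0.09856 mol
Temperature rose, so q_rxn = −|q_surr| = -5.282 kJ
ΔH = q_rxn / n = -53.59 kJ/mol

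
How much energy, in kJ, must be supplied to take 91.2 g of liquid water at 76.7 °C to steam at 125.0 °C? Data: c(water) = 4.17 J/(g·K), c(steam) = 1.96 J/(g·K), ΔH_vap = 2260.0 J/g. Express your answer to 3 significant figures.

q = 219 kJ

q1 (heat water 76.7→100.0 °C): 91.2 × 4.17 × 23.3 = 8861 J
q2 (vaporize at 100 °C): 91.2 × 2260.0 = 206112 J
q3 (heat steam 100.0→125.0 °C): 91.2 × 1.96 × 25.0 = 4469 J
Total: 8861 + 206112 + 4469 = 219442 J = 219 kJ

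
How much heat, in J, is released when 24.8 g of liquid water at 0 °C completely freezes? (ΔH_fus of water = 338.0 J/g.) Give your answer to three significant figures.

q = 8380 J

q = m × ΔH_fus = 24.8 × 338.0 = 8382 J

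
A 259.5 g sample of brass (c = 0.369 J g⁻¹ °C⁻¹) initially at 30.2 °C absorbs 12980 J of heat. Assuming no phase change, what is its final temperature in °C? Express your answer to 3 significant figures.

T_f = 166 °C

ΔT = q / (m c) = 12980 / (259.5 × 0.369) = 135.6 °C
T_f = 30.2 + 135.6 = 165.8 °C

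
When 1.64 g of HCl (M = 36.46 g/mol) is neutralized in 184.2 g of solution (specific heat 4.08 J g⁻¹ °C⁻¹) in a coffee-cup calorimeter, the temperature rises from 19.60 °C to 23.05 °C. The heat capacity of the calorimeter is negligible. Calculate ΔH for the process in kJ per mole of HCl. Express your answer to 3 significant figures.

|ΔT| = |23.05 − 19.60| = 3.45 °C
|q_surr| = (184.2 × 4.08) × 3.45 = 751.536 × 3.45 = 2593 J
n(HCl) = 1.64 / 36.46 = 0.04498 mol
Temperature rose, so q_rxn = −|q_surr| = -2.593 kJ
ΔH = q_rxn / n = -57.648 kJ/mol

ΔH = -57.6 kJ/mol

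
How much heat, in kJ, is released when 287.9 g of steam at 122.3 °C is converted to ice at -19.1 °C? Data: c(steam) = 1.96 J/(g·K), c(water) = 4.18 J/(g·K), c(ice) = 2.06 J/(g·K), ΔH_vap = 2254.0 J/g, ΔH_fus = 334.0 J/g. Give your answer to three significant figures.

q = 889 kJ

q1 (cool steam 122.3→100 °C): 287.9 × 1.96 × 22.3 = 12584 J
q2 (condense at 100 °C): 287.9 × 2254.0 = 648927 J
q3 (cool water 100→0 °C): 287.9 × 4.18 × 100.0 = 120342 J
q4 (freeze at 0 °C): 287.9 × 334.0 = 96159 J
q5 (cool ice 0→-19.1 °C): 287.9 × 2.06 × 19.1 = 11328 J
Total: 12584 + 648927 + 120342 + 96159 + 11328 = 889340 J = 889 kJ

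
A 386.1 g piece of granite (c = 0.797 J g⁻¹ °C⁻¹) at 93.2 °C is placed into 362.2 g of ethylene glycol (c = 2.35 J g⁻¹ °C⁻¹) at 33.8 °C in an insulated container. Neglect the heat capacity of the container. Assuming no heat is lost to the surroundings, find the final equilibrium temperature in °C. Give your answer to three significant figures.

Heat lost by granite = heat gained by ethylene glycol.
(386.1)(0.797)(93.2 − T) = (362.2)(2.35)(T − 33.8)
307.7217 (93.2 − T) = 851.17 (T − 33.8)
28680 − 307.7217 T = 851.17 T − 28770
57450 = 1158.8917 T
T = 49.57 °C

T_f = 49.6 °C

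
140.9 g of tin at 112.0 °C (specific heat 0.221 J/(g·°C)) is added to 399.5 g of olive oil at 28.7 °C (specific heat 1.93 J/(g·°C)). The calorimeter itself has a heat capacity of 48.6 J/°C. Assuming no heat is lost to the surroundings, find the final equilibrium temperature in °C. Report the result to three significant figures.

T_f = 31.7 °C

Heat lost by tin = heat gained by olive oil + calorimeter.
(140.9)(0.221)(112.0 − T) = [(399.5)(1.93) + 48.6](T − 28.7)
31.1389 (112.0 − T) = 819.635 (T − 28.7)
3487.6 − 31.1389 T = 819.635 T − 23524
27011.6 = 850.7739 T
T = 31.749 °C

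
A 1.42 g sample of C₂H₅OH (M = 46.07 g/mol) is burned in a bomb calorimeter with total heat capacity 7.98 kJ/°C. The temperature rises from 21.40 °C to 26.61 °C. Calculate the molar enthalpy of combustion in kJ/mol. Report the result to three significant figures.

ΔH = -1350 kJ/mol

ΔT = 26.61 − 21.40 = 5.21 °C
q_cal = C_cal × ΔT = 7.98 × 5.21 = 41.5758 kJ
n = 1.42 / 46.07 = 0.03082 mol
q_rxn = −q_cal = -41.5758 kJ
ΔH = -41.5758 / 0.03082 = -1349 kJ/mol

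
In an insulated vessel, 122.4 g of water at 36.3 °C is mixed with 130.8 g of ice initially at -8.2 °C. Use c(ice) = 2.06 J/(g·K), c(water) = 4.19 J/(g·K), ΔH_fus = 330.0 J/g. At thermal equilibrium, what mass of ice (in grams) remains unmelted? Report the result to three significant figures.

m_ice remaining = 81.1 g

Heat to warm all ice to 0 °C: 130.8×2.06×8.2 = 2209.5 J
Heat released by water cooling to 0 °C: 122.4×4.19×36.3 = 18617 J
18617 J < 2209.5 + 130.8×330.0 = 45373.5 J, so not all ice melts; final T = 0 °C.
Heat left for melting: 18617 − 2209.5 = 16407.5 J
Mass melted = 16407.5 / 330.0 = 49.72 g
Ice remaining = 130.8 − 49.72 = 81.08 g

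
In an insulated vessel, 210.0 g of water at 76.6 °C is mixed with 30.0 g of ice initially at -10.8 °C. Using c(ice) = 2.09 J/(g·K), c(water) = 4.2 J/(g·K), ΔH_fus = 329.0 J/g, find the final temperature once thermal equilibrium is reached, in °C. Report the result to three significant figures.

Heat to bring ice to 0 °C and melt it: q₁ = 30.0×2.09×10.8 + 30.0×329.0 = 10547 J
Heat the water can supply cooling to 0 °C: 210.0×4.2×76.6 = 67561.2 J > q₁, so all ice melts.
Energy balance: 210.0×4.2×(76.6 − T) = 10547 + 30.0×4.2×(T − 0)
882(76.6 − T) = 10547 + 126 T
67561.2 − 10547 = 1008 T
T = 57014.2 / 1008 = 56.56 °C

T_f = 56.6 °C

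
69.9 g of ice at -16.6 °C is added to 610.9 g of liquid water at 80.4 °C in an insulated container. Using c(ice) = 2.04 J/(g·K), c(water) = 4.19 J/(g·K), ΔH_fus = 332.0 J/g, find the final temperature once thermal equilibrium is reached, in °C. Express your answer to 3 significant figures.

T_f = 63.2 °C

Heat to bring ice to 0 °C and melt it: q₁ = 69.9×2.04×16.6 + 69.9×332.0 = 25574 J
Heat the water can supply cooling to 0 °C: 610.9×4.19×80.4 = 205798 J > q₁, so all ice melts.
Energy balance: 610.9×4.19×(80.4 − T) = 25574 + 69.9×4.19×(T − 0)
2559.671(80.4 − T) = 25574 + 292.881 T
205798 − 25574 = 2852.552 T
T = 180224 / 2852.552 = 63.18 °C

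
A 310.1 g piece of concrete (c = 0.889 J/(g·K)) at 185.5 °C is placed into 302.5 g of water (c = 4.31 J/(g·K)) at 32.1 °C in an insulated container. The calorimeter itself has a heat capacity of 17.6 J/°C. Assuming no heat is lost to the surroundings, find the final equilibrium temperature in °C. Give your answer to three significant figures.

T_f = 58.6 °C

Heat lost by concrete = heat gained by water + calorimeter.
(310.1)(0.889)(185.5 − T) = [(302.5)(4.31) + 17.6](T − 32.1)
275.6789 (185.5 − T) = 1321.375 (T − 32.1)
51138 − 275.6789 T = 1321.375 T − 42416
93554 = 1597.0539 T
T = 58.58 °C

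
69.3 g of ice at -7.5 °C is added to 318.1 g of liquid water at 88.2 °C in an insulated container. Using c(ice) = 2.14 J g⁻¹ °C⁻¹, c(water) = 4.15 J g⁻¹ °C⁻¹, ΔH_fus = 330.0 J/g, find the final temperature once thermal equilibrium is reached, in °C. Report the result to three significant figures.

T_f = 57.5 °C

Heat to bring ice to 0 °C and melt it: q₁ = 69.3×2.14×7.5 + 69.3×330.0 = 23981 J
Heat the water can supply cooling to 0 °C: 318.1×4.15×88.2 = 116434 J > q₁, so all ice melts.
Energy balance: 318.1×4.15×(88.2 − T) = 23981 + 69.3×4.15×(T − 0)
1320.115(88.2 − T) = 23981 + 287.595 T
116434 − 23981 = 1607.710 T
T = 92453 / 1607.710 = 57.51 °C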